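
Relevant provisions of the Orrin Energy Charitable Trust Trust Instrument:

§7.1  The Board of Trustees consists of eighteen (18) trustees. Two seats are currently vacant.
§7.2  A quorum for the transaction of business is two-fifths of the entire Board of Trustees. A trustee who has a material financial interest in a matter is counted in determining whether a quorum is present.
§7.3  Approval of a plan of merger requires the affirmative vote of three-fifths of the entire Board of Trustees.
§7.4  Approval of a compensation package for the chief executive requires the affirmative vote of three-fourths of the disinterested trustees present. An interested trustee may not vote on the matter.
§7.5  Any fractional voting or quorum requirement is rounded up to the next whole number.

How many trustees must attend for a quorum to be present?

8

2/5 of 18 = 7.20, rounded up to 8.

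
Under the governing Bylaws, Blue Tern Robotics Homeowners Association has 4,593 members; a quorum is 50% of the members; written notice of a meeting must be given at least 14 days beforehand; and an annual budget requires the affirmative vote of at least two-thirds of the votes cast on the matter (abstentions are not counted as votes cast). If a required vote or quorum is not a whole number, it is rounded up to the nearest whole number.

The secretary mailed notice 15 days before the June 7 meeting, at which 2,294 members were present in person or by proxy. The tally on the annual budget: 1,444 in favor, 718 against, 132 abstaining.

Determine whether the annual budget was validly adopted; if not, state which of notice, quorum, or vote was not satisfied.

Invalid — quorum requirement not satisfied.

Notice: 15 days given; 14 required. Satisfied.
Quorum: 50% of 4,593 = 2,296.50, rounded up to 2,297; 2,294 present. Not satisfied.
Vote: requires two-thirds of the votes cast (2,294 − 132 abstaining = 2,162); 2/3 of 2162 = 1441.33, rounded up to 1442, so 1,442 needed; 1,444 in favor. Satisfied.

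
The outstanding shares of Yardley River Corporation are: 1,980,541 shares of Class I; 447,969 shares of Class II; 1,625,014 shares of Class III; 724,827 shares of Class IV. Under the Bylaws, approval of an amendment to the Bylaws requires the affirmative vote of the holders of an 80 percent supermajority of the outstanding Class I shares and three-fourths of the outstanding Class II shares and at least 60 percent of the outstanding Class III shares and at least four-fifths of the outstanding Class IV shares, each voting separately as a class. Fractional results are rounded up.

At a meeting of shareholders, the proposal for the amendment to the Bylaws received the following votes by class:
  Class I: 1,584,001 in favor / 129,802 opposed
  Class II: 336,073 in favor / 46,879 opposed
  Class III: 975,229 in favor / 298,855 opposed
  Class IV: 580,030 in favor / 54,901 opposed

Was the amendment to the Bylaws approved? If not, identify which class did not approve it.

Not approved — the Class I shares did not give the required vote.

Class I: 4/5 of 1980541 = 1584432.80, rounded up to 1584433; 1,584,433 required, 1,584,001 in favor — not approved.
Class II: 3/4 of 447969 = 335976.75, rounded up to 335977; 335,977 required, 336,073 in favor — approved.
Class III: 3/5 of 1625014 = 975008.40, rounded up to 975009; 975,009 required, 975,229 in favor — approved.
Class IV: 4/5 of 724827 = 579861.60, rounded up to 579862; 579,862 required, 580,030 in favor — approved.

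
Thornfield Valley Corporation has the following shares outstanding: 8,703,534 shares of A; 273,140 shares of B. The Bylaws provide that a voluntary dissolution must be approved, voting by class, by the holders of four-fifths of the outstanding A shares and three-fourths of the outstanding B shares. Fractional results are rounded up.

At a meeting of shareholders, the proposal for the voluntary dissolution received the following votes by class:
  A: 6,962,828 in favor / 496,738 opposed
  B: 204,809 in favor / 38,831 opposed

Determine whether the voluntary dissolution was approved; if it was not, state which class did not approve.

Not approved — the B shares did not give the required vote.

A: 4/5 of 8703534 = 6962827.20, rounded up to 6962828; 6,962,828 required, 6,962,828 in favor — approved.
B: 3/4 of 273140 = 204855; 204,855 required, 204,809 in favor — not approved.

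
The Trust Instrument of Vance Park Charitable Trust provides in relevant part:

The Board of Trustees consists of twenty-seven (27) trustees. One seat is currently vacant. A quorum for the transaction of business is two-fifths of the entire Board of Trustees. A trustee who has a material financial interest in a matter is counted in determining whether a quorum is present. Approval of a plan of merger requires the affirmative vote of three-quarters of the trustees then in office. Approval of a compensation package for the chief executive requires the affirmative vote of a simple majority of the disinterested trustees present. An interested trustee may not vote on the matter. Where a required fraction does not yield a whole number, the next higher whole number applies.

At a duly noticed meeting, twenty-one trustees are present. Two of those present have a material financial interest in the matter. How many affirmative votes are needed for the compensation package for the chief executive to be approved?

The compensation package for the chief executive requires a majority of the disinterested trustees present (21 − 2 = 19).
A majority of 19 is 10.

10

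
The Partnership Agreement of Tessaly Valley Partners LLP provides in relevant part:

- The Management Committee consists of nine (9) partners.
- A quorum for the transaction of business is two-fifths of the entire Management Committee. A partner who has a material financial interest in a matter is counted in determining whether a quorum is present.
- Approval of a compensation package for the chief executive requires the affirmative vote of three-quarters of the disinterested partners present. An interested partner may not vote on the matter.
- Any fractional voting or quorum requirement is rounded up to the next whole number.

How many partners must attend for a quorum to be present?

4

2/5 of 9 = 3.60, rounded up to 4.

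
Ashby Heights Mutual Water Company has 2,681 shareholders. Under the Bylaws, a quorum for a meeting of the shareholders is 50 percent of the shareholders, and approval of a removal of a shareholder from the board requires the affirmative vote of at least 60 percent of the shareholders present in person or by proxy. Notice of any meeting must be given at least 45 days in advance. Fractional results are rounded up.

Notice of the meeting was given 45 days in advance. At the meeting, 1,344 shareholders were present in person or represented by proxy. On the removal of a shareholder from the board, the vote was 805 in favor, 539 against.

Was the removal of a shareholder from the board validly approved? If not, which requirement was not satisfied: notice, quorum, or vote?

Invalid — vote requirement not satisfied.

Notice: 45 days given; 45 required. Satisfied.
Quorum: 50% of 2,681 = 1,340.50, rounded up to 1,341; 1,344 present. Satisfied.
Vote: requires three-fifths of those present (1,344); 3/5 of 1344 = 806.40, rounded up to 807, so 807 needed; 805 in favor. Not satisfied.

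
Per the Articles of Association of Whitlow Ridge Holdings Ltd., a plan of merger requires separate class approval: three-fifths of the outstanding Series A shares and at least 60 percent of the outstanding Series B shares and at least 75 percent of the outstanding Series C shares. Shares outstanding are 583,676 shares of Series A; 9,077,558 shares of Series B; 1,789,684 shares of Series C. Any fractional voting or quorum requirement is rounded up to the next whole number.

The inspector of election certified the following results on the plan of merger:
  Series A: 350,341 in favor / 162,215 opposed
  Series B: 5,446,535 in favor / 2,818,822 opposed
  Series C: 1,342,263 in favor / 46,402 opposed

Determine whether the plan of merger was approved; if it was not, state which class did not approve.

Approved — every class gave the required vote.

Series A: 3/5 of 583676 = 350205.60, rounded up to 350206; 350,206 required, 350,341 in favor — approved.
Series B: 3/5 of 9077558 = 5446534.80, rounded up to 5446535; 5,446,535 required, 5,446,535 in favor — approved.
Series C: 3/4 of 1789684 = 1342263; 1,342,263 required, 1,342,263 in favor — approved.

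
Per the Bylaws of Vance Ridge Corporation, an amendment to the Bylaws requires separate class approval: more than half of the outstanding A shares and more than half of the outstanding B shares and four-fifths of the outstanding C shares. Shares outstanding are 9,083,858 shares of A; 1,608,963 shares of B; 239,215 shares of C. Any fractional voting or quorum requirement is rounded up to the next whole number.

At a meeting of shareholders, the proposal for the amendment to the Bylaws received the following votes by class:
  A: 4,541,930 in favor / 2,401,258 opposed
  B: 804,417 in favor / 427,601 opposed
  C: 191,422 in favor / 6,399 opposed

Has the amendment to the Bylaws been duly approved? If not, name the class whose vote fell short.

Not approved — the B shares did not give the required vote.

A: a majority of 9083858 is 4541930; 4,541,930 required, 4,541,930 in favor — approved.
B: a majority of 1608963 is 804482; 804,482 required, 804,417 in favor — not approved.
C: 4/5 of 239215 = 191372; 191,372 required, 191,422 in favor — approved.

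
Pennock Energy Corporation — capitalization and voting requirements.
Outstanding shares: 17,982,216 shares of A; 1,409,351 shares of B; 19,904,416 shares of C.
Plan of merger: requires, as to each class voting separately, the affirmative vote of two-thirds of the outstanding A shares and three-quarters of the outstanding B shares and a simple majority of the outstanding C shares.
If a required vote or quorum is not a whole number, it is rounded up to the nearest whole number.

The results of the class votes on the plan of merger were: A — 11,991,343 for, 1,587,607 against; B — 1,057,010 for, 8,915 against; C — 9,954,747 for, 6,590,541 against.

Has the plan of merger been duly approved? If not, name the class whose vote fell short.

Not approved — the B shares did not give the required vote.

A: 2/3 of 17982216 = 11988144; 11,988,144 required, 11,991,343 in favor — approved.
B: 3/4 of 1409351 = 1057013.25, rounded up to 1057014; 1,057,014 required, 1,057,010 in favor — not approved.
C: a majority of 19904416 is 9952209; 9,952,209 required, 9,954,747 in favor — approved.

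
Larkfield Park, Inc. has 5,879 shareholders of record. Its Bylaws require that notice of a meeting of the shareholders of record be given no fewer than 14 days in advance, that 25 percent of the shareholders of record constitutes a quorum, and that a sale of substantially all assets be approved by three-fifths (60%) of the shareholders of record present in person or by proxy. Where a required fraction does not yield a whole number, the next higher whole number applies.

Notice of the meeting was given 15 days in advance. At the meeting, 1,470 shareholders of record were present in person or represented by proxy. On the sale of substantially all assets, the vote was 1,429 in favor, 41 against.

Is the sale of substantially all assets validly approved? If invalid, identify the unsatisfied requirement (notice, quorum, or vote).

Valid — all requirements satisfied.

Notice: 15 days given; 14 required. Satisfied.
Quorum: 25% of 5,879 = 1,469.75, rounded up to 1,470; 1,470 present. Satisfied.
Vote: requires three-fifths of those present (1,470); 3/5 of 1470 = 882, so 882 needed; 1,429 in favor. Satisfied.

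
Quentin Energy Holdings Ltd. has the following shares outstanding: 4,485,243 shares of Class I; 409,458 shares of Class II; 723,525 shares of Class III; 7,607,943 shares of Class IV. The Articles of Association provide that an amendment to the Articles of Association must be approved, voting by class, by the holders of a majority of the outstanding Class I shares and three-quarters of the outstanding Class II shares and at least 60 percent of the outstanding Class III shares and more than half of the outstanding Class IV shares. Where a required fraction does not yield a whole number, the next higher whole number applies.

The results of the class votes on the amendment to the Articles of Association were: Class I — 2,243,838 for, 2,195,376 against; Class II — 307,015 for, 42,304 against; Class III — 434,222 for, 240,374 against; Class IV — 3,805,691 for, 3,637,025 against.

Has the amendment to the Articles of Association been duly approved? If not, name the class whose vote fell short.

Class I: a majority of 4485243 is 2242622; 2,242,622 required, 2,243,838 in favor — approved.
Class II: 3/4 of 409458 = 307093.50, rounded up to 307094; 307,094 required, 307,015 in favor — not approved.
Class III: 3/5 of 723525 = 434115; 434,115 required, 434,222 in favor — approved.
Class IV: a majority of 7607943 is 3803972; 3,803,972 required, 3,805,691 in favor — approved.

Not approved — the Class II shares did not give the required vote.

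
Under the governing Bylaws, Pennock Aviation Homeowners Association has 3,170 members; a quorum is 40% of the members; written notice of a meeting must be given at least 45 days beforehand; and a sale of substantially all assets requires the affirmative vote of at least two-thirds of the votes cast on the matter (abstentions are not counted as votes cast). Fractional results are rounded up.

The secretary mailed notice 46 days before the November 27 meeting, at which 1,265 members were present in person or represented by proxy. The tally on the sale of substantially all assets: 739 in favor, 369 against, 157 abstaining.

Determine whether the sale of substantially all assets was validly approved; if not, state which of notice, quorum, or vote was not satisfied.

Notice: 46 days given; 45 required. Satisfied.
Quorum: 40% of 3,170 = 1,268; 1,265 present. Not satisfied.
Vote: requires two-thirds of the votes cast (1,265 − 157 abstaining = 1,108); 2/3 of 1108 = 738.67, rounded up to 739, so 739 needed; 739 in favor. Satisfied.

Invalid — quorum requirement not satisfied.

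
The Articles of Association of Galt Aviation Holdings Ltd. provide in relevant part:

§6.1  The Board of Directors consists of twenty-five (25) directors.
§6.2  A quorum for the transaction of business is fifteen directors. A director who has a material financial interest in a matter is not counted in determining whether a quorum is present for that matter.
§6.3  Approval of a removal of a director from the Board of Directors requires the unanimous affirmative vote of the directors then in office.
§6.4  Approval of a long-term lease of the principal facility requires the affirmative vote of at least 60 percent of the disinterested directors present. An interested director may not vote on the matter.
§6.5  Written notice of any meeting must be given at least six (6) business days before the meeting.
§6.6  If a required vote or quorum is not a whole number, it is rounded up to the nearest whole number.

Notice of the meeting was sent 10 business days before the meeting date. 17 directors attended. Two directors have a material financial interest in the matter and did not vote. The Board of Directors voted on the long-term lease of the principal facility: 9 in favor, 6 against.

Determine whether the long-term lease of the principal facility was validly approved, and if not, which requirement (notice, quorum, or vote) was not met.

Valid — all requirements satisfied.

Notice: 10 business days given; 6 required (10 ≥ 6). Satisfied.
Quorum: 17 present, but the 2 interested directors do not count, leaving 15. Quorum is 15. Satisfied.
Vote: the long-term lease of the principal facility requires three-fifths of the disinterested directors present (17 − 2 = 15). 3/5 of 15 = 9, so 9 affirmative votes are needed; 9 voted in favor. Satisfied.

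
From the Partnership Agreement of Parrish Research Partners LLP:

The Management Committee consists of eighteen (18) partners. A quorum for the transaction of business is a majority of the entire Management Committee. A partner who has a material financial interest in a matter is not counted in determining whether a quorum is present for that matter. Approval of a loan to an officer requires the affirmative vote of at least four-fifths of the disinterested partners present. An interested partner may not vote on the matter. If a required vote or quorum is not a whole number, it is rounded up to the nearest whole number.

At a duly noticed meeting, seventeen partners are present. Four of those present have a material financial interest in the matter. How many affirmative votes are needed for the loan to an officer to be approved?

The loan to an officer requires four-fifths of the disinterested partners present (17 − 4 = 13).
4/5 of 13 = 10.40, rounded up to 11.

11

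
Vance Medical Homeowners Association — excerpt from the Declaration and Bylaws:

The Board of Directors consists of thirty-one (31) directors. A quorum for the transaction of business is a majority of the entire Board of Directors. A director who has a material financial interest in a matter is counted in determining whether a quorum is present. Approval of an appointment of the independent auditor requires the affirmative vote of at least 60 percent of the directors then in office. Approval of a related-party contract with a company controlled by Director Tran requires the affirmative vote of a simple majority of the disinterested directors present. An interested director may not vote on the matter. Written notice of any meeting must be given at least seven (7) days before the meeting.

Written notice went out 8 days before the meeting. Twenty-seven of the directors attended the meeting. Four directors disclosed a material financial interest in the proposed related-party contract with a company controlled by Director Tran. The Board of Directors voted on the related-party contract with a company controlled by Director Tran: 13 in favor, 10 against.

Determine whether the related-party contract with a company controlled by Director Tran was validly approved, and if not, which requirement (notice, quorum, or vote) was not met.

Notice: 8 days given; 7 required (8 ≥ 7). Satisfied.
Quorum: 27 present (interested directors count toward quorum); quorum is 16. Satisfied.
Vote: the related-party contract with a company controlled by Director Tran requires a majority of the disinterested directors present (27 − 4 = 23). A majority of 23 is 12, so 12 affirmative votes are needed; 13 voted in favor. Satisfied.

Valid — all requirements satisfied.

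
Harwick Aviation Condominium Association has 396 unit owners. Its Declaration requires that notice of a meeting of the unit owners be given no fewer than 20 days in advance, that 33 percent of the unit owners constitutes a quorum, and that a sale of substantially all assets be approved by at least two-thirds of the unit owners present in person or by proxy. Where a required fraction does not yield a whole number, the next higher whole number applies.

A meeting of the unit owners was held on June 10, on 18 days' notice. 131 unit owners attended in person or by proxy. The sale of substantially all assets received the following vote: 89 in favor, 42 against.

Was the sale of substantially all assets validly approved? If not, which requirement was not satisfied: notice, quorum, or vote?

Notice: 18 days given; 20 required. Not satisfied.
Quorum: 33% of 396 = 130.68, rounded up to 131; 131 present. Satisfied.
Vote: requires two-thirds of those present (131); 2/3 of 131 = 87.33, rounded up to 88, so 88 needed; 89 in favor. Satisfied.

Invalid — notice requirement not satisfied.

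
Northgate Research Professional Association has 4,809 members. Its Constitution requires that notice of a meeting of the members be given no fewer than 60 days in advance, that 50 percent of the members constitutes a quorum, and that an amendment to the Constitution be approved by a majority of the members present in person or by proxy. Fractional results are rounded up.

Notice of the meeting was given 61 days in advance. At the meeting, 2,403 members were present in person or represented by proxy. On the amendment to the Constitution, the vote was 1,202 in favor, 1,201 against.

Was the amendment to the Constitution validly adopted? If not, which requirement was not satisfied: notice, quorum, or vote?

Notice: 61 days given; 60 required. Satisfied.
Quorum: 50% of 4,809 = 2,404.50, rounded up to 2,405; 2,403 present. Not satisfied.
Vote: requires a majority of those present (2,403); a majority of 2403 is 1202, so 1,202 needed; 1,202 in favor. Satisfied.

Invalid — quorum requirement not satisfied.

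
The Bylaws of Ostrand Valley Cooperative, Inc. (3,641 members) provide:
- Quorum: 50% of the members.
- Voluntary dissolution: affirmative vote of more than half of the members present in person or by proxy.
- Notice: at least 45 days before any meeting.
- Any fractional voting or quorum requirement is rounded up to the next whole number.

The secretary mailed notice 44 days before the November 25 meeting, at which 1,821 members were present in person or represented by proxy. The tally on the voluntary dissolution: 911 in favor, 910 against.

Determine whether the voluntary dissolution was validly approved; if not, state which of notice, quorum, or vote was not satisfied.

Notice: 44 days given; 45 required. Not satisfied.
Quorum: 50% of 3,641 = 1,820.50, rounded up to 1,821; 1,821 present. Satisfied.
Vote: requires a majority of those present (1,821); a majority of 1821 is 911, so 911 needed; 911 in favor. Satisfied.

Invalid — notice requirement not satisfied.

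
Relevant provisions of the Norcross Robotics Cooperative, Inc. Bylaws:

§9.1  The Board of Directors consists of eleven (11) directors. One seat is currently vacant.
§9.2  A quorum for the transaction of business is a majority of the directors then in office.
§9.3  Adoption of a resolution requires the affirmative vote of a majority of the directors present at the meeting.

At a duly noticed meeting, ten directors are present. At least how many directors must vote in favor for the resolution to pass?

The resolution requires a majority of the directors present (10).
A majority of 10 is 6.

6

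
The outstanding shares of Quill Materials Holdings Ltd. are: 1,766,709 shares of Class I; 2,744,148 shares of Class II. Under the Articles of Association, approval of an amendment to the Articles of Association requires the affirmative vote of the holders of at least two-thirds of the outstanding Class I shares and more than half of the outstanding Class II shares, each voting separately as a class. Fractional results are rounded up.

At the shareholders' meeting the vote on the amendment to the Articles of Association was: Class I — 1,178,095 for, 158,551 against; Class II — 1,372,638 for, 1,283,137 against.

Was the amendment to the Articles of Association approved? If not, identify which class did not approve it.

Approved — every class gave the required vote.

Class I: 2/3 of 1766709 = 1177806; 1,177,806 required, 1,178,095 in favor — approved.
Class II: a majority of 2744148 is 1372075; 1,372,075 required, 1,372,638 in favor — approved.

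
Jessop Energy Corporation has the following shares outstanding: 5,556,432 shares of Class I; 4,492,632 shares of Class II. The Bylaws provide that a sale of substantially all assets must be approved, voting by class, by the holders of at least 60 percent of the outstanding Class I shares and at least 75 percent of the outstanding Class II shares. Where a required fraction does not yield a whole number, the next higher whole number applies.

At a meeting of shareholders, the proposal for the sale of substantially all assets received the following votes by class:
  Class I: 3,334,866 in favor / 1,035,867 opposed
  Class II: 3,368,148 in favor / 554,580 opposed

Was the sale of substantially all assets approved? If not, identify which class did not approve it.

Class I: 3/5 of 5556432 = 3333859.20, rounded up to 3333860; 3,333,860 required, 3,334,866 in favor — approved.
Class II: 3/4 of 4492632 = 3369474; 3,369,474 required, 3,368,148 in favor — not approved.

Not approved — the Class II shares did not give the required vote.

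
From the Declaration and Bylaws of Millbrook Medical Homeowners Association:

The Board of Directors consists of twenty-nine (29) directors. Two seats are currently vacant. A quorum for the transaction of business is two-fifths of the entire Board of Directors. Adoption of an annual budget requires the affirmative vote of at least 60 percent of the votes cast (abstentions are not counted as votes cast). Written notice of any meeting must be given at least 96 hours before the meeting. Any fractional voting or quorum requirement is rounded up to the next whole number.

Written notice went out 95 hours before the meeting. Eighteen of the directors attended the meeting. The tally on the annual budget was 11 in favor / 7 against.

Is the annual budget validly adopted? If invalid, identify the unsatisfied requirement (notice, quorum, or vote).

Notice: 95 hours given; 96 required (95 < 96). Not satisfied.
Quorum: 18 present; quorum is 12. Satisfied.
Vote: the annual budget requires three-fifths of the votes cast (18). 3/5 of 18 = 10.80, rounded up to 11, so 11 affirmative votes are needed; 11 voted in favor. Satisfied.

Invalid — notice requirement not satisfied.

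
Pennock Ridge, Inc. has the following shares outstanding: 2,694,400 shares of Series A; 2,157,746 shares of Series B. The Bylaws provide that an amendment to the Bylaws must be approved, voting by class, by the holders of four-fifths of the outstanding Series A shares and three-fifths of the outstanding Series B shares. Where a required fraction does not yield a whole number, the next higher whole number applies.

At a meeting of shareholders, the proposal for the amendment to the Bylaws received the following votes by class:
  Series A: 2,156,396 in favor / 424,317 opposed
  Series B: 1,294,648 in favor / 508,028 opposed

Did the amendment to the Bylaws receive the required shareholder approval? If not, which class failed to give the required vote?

Series A: 4/5 of 2694400 = 2155520; 2,155,520 required, 2,156,396 in favor — approved.
Series B: 3/5 of 2157746 = 1294647.60, rounded up to 1294648; 1,294,648 required, 1,294,648 in favor — approved.

Approved — every class gave the required vote.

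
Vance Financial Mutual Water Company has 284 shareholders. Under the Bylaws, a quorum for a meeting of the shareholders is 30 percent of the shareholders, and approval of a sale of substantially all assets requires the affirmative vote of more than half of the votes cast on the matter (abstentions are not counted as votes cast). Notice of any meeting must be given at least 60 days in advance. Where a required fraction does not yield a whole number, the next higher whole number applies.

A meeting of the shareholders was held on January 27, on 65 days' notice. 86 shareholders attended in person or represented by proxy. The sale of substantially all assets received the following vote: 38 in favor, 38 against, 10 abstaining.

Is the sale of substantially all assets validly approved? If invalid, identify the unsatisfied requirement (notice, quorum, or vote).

Notice: 65 days given; 60 required. Satisfied.
Quorum: 30% of 284 = 85.20, rounded up to 86; 86 present. Satisfied.
Vote: requires a majority of the votes cast (86 − 10 abstaining = 76); a majority of 76 is 39, so 39 needed; 38 in favor. Not satisfied.

Invalid — vote requirement not satisfied.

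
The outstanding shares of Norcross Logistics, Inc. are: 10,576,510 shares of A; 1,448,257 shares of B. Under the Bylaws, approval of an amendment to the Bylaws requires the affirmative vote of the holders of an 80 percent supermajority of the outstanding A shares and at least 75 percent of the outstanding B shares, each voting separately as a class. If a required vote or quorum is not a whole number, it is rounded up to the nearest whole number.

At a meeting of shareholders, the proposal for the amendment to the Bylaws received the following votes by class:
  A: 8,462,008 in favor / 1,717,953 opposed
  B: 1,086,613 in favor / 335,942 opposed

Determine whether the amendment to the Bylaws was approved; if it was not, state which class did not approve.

A: 4/5 of 10576510 = 8461208; 8,461,208 required, 8,462,008 in favor — approved.
B: 3/4 of 1448257 = 1086192.75, rounded up to 1086193; 1,086,193 required, 1,086,613 in favor — approved.

Approved — every class gave the required vote.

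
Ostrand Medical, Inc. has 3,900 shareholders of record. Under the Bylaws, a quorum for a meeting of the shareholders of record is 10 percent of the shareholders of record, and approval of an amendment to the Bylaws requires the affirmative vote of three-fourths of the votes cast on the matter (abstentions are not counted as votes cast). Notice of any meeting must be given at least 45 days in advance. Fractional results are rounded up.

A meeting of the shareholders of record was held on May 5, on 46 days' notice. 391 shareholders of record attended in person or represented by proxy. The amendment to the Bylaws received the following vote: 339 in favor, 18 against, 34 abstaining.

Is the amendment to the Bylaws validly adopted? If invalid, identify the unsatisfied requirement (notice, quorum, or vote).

Notice: 46 days given; 45 required. Satisfied.
Quorum: 10% of 3,900 = 390; 391 present. Satisfied.
Vote: requires three-fourths of the votes cast (391 − 34 abstaining = 357); 3/4 of 357 = 267.75, rounded up to 268, so 268 needed; 339 in favor. Satisfied.

Valid — all requirements satisfied.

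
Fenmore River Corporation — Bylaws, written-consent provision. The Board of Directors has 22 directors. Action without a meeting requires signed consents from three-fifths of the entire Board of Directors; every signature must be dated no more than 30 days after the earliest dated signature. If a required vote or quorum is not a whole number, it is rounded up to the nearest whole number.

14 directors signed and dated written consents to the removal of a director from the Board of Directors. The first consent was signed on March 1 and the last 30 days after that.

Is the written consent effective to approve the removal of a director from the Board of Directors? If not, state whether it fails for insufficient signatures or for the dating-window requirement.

Effective — both the signature and dating-window requirements are satisfied.

Signatures required: three-fifths of 22 — 3/5 of 22 = 13.20, rounded up to 14, so 14 needed; 14 signed. Sufficient.
Dating window: the latest signature is 30 days after the earliest; the limit is 30 days. Within the window.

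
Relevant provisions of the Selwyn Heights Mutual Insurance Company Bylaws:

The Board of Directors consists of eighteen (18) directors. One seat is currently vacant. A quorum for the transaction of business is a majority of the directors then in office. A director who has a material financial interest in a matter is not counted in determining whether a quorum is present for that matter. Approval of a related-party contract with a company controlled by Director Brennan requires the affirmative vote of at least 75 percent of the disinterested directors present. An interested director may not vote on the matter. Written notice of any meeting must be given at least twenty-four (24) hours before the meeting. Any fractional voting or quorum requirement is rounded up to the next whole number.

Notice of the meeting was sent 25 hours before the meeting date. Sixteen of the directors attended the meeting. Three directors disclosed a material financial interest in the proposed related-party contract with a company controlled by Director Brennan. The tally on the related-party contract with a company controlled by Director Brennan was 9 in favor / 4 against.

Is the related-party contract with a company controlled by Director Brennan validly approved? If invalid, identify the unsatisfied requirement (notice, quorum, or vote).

Invalid — vote requirement not satisfied.

Notice: 25 hours given; 24 required (25 ≥ 24). Satisfied.
Quorum: 16 present, but the 3 interested directors do not count, leaving 13. Quorum is 9. Satisfied.
Vote: the related-party contract with a company controlled by Director Brennan requires three-fourths of the disinterested directors present (16 − 3 = 13). 3/4 of 13 = 9.75, rounded up to 10, so 10 affirmative votes are needed; 9 voted in favor. Not satisfied.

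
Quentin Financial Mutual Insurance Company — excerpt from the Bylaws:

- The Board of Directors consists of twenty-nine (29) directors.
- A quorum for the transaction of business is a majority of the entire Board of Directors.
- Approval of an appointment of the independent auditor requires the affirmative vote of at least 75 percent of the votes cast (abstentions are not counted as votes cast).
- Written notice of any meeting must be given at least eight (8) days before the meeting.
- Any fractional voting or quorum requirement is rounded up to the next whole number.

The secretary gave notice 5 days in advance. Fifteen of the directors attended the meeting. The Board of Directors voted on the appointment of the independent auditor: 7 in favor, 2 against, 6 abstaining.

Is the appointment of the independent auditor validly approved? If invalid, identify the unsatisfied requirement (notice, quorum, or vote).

Invalid — notice requirement not satisfied.

Notice: 5 days given; 8 required (5 < 8). Not satisfied.
Quorum: 15 present; quorum is 15. Satisfied.
Vote: the appointment of the independent auditor requires three-fourths of the votes cast (15 present − 6 abstaining = 9). 3/4 of 9 = 6.75, rounded up to 7, so 7 affirmative votes are needed; 7 voted in favor. Satisfied.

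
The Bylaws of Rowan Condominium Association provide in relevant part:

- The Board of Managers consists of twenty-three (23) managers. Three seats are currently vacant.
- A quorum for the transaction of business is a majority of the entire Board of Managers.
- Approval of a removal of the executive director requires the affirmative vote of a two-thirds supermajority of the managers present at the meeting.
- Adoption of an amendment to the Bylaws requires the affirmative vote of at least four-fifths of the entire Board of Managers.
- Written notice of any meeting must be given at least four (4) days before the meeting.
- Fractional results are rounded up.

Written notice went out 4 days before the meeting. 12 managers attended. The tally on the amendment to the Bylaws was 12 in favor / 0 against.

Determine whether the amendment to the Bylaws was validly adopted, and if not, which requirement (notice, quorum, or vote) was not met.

Notice: 4 days given; 4 required (4 ≥ 4). Satisfied.
Quorum: 12 present; quorum is 12. Satisfied.
Vote: the amendment to the Bylaws requires four-fifths of the entire Board of Managers (23). 4/5 of 23 = 18.40, rounded up to 19, so 19 affirmative votes are needed; 12 voted in favor. Not satisfied.

Invalid — vote requirement not satisfied.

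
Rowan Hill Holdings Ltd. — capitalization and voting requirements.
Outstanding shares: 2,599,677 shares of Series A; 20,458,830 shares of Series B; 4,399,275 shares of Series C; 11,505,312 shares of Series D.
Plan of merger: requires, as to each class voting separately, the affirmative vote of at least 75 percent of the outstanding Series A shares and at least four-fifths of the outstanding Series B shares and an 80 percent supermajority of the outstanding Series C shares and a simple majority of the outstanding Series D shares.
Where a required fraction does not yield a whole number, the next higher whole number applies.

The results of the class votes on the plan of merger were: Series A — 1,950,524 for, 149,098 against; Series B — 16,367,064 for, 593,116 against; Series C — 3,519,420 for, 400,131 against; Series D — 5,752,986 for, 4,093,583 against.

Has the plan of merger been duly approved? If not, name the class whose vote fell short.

Approved — every class gave the required vote.

Series A: 3/4 of 2599677 = 1949757.75, rounded up to 1949758; 1,949,758 required, 1,950,524 in favor — approved.
Series B: 4/5 of 20458830 = 16367064; 16,367,064 required, 16,367,064 in favor — approved.
Series C: 4/5 of 4399275 = 3519420; 3,519,420 required, 3,519,420 in favor — approved.
Series D: a majority of 11505312 is 5752657; 5,752,657 required, 5,752,986 in favor — approved.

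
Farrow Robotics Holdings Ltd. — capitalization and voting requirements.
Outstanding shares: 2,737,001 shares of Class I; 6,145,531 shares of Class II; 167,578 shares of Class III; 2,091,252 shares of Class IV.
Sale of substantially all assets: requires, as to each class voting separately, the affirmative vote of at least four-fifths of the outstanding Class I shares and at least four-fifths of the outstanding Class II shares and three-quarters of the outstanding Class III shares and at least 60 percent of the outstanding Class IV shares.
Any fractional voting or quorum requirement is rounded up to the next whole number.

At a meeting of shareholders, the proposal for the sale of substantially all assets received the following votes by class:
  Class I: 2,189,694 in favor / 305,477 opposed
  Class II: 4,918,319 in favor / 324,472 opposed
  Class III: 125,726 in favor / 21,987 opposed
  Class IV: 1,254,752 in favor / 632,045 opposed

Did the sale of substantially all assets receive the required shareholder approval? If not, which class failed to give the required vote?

Approved — every class gave the required vote.

Class I: 4/5 of 2737001 = 2189600.80, rounded up to 2189601; 2,189,601 required, 2,189,694 in favor — approved.
Class II: 4/5 of 6145531 = 4916424.80, rounded up to 4916425; 4,916,425 required, 4,918,319 in favor — approved.
Class III: 3/4 of 167578 = 125683.50, rounded up to 125684; 125,684 required, 125,726 in favor — approved.
Class IV: 3/5 of 2091252 = 1254751.20, rounded up to 1254752; 1,254,752 required, 1,254,752 in favor — approved.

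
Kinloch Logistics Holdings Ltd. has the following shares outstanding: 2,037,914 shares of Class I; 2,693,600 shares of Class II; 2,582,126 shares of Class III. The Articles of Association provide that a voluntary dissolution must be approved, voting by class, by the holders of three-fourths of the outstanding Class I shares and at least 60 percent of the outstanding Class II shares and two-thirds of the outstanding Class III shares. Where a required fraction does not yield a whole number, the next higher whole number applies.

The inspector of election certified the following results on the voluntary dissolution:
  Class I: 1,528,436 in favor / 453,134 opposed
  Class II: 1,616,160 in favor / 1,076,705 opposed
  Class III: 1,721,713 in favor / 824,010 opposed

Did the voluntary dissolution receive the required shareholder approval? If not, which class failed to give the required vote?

Class I: 3/4 of 2037914 = 1528435.50, rounded up to 1528436; 1,528,436 required, 1,528,436 in favor — approved.
Class II: 3/5 of 2693600 = 1616160; 1,616,160 required, 1,616,160 in favor — approved.
Class III: 2/3 of 2582126 = 1721417.33, rounded up to 1721418; 1,721,418 required, 1,721,713 in favor — approved.

Approved — every class gave the required vote.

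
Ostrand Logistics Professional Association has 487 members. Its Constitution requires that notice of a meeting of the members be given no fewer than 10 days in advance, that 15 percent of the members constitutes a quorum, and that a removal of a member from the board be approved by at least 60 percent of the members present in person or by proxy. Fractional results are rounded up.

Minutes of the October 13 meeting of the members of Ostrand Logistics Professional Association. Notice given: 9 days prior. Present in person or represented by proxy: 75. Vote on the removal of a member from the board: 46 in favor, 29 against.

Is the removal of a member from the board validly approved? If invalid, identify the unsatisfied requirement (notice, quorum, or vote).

Notice: 9 days given; 10 required. Not satisfied.
Quorum: 15% of 487 = 73.05, rounded up to 74; 75 present. Satisfied.
Vote: requires three-fifths of those present (75); 3/5 of 75 = 45, so 45 needed; 46 in favor. Satisfied.

Invalid — notice requirement not satisfied.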